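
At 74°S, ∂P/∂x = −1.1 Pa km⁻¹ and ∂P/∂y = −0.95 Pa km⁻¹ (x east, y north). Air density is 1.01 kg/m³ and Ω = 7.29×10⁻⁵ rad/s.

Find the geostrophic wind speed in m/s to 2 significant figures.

Coriolis parameter at 74°S:
f = 2Ω sin φ = 2 × 7.29×10⁻⁵ × sin 74° = 1.40×10⁻⁴ s⁻¹
In the Southern Hemisphere f is negative: f = −1.40×10⁻⁴ s⁻¹.
Component geostrophic relations (x east, y north):
u_g = −(1/(fρ)) ∂P/∂y,  v_g = (1/(fρ)) ∂P/∂x
u_g = −(−0.95×10⁻³)/(−1.40×10⁻⁴ × 1.01) = −6.71 m/s;  v_g = (−1.1×10⁻³)/(−1.40×10⁻⁴ × 1.01) = 7.77 m/s
|V_g| = √(u_g² + v_g²) = 10.3 m/s

10 m/s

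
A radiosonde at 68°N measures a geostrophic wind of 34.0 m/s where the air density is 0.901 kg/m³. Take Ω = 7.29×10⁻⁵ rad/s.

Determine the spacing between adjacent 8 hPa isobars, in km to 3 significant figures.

193 km

Coriolis parameter at 68°N:
f = 2Ω sin φ = 2 × 7.29×10⁻⁵ × sin 68° = 1.35×10⁻⁴ s⁻¹
Geostrophic balance rearranged: |∂P/∂n| = f ρ V_g
|∂P/∂n| = 1.35×10⁻⁴ × 0.901 × 34.0 = 4.14×10⁻³ Pa/m
Isobar spacing: Δn = ΔP/|∂P/∂n| = 800 Pa / 4.14×10⁻³ Pa/m = 193180 m ≈ 193 km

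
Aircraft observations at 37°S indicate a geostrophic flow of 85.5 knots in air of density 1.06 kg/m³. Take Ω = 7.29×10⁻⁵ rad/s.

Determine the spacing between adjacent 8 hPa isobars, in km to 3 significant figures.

196 km

Coriolis parameter at 37°S:
f = 2Ω sin φ = 2 × 7.29×10⁻⁵ × sin 37° = 8.77×10⁻⁵ s⁻¹
Wind speed in SI: 85.5 knots = 44.0 m/s
Geostrophic balance rearranged: |∂P/∂n| = f ρ V_g
|∂P/∂n| = 8.77×10⁻⁵ × 1.06 × 44.0 = 4.09×10⁻³ Pa/m
Isobar spacing: Δn = ΔP/|∂P/∂n| = 800 Pa / 4.09×10⁻³ Pa/m = 195551 m ≈ 196 km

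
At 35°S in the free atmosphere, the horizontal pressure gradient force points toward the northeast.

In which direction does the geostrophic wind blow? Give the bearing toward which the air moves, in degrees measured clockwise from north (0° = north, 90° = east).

315°

The pressure-gradient force points toward the northeast (bearing 045°).
Geostrophic balance: in the Southern Hemisphere the Coriolis force deflects motion to the left, so the geostrophic wind blows 90° to the left of the pressure-gradient force (low pressure on the right).
Rotating 045° by 90° counterclockwise gives 315° — the wind blows toward the northwest.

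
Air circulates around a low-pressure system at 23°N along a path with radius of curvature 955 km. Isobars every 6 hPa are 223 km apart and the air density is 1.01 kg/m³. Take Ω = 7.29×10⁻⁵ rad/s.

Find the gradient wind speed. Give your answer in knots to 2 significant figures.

59 knots

Coriolis parameter at 23°N:
f = 2Ω sin φ = 2 × 7.29×10⁻⁵ × sin 23° = 5.70×10⁻⁵ s⁻¹
Pressure gradient: |∂P/∂n| = 600 Pa / 223000 m = 2.69×10⁻³ Pa/m
Geostrophic speed: V_g = |∂P/∂n|/(fρ) = 2.69×10⁻³/(5.70×10⁻⁵ × 1.01) = 46.8 m/s
Around a low, centrifugal force acts outward with Coriolis, so pressure-gradient force balances both:
(1/ρ)|∂P/∂n| = fV + V²/R  →  V² + fR·V − fR·V_g = 0
With fR = 5.70×10⁻⁵ × 955×10³ m = 54.4 m/s:
V = [−fR + √((fR)² + 4 fR V_g)]/2 = [−54.4 + √(54.4² + 4×54.4×46.8)]/2 = 30.1 m/s
Subgeostrophic (V < V_g = 46.8 m/s), as expected around a low.
Converting: 30.1 m/s × 1.944 = 59 knots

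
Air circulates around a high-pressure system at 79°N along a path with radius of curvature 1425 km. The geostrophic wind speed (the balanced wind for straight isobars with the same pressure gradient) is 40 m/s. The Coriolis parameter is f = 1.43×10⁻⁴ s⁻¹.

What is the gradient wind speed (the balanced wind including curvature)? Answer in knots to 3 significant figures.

Around a high, pressure-gradient force acts outward with centrifugal, so Coriolis balances both:
fV = (1/ρ)|∂P/∂n| + V²/R  →  V² − fR·V + fR·V_g = 0
With fR = 1.43×10⁻⁴ × 1425×10³ m = 204 m/s:
V = [fR − √((fR)² − 4 fR V_g)]/2 = [204 − √(204² − 4×204×40)]/2 = 54.7 m/s
Supergeostrophic (V > V_g = 40 m/s), as expected around a high.
Converting: 54.7 m/s × 1.944 = 106 knots

106 knots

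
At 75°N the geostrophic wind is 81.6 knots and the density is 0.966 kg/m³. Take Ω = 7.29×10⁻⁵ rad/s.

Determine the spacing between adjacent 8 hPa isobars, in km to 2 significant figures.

140 km

Coriolis parameter at 75°N:
f = 2Ω sin φ = 2 × 7.29×10⁻⁵ × sin 75° = 1.41×10⁻⁴ s⁻¹
Wind speed in SI: 81.6 knots = 42.0 m/s
Geostrophic balance rearranged: |∂P/∂n| = f ρ V_g
|∂P/∂n| = 1.41×10⁻⁴ × 0.966 × 42.0 = 5.71×10⁻³ Pa/m
Isobar spacing: Δn = ΔP/|∂P/∂n| = 800 Pa / 5.71×10⁻³ Pa/m = 140082 m ≈ 140 km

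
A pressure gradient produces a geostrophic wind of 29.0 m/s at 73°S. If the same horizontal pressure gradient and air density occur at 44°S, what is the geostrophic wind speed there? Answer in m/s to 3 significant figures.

With the same pressure gradient and density, V_g ∝ 1/f ∝ 1/sin φ.
V₂ = V₁ · sin φ₁ / sin φ₂ = 29.0 × sin 73° / sin 44°
V₂ = 29.0 × 0.9563/0.6947 = 39.9 m/s

39.9 m/s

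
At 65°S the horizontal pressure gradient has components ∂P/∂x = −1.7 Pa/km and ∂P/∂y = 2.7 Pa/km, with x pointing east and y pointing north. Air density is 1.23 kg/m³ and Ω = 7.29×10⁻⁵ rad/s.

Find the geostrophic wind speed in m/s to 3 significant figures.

Coriolis parameter at 65°S:
f = 2Ω sin φ = 2 × 7.29×10⁻⁵ × sin 65° = 1.32×10⁻⁴ s⁻¹
In the Southern Hemisphere f is negative: f = −1.32×10⁻⁴ s⁻¹.
Component geostrophic relations (x east, y north):
u_g = −(1/(fρ)) ∂P/∂y,  v_g = (1/(fρ)) ∂P/∂x
u_g = −(2.7×10⁻³)/(−1.32×10⁻⁴ × 1.23) = 16.6 m/s;  v_g = (−1.7×10⁻³)/(−1.32×10⁻⁴ × 1.23) = 10.5 m/s
|V_g| = √(u_g² + v_g²) = 19.6 m/s

19.6 m/s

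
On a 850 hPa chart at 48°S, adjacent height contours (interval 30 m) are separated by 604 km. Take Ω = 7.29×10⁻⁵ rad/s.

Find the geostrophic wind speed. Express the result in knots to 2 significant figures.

Coriolis parameter at 48°S:
f = 2Ω sin φ = 2 × 7.29×10⁻⁵ × sin 48° = 1.08×10⁻⁴ s⁻¹
Height gradient: |∂Z/∂n| = 30 m / 604000 m = 4.97×10⁻⁵
On a pressure surface, geostrophic balance gives V_g = (g/f)|∂Z/∂n|:
V_g = 9.81 × 4.97×10⁻⁵ / 1.08×10⁻⁴ = 4.50 m/s
Converting: 4.50 m/s × 1.944 = 8.7 knots

8.7 knots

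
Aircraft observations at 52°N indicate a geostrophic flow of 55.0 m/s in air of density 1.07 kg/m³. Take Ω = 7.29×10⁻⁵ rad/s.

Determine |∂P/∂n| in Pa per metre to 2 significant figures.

6.8×10⁻³ Pa/m

Coriolis parameter at 52°N:
f = 2Ω sin φ = 2 × 7.29×10⁻⁵ × sin 52° = 1.15×10⁻⁴ s⁻¹
Geostrophic balance rearranged: |∂P/∂n| = f ρ V_g
|∂P/∂n| = 1.15×10⁻⁴ × 1.07 × 55.0 = 6.76×10⁻³ Pa/m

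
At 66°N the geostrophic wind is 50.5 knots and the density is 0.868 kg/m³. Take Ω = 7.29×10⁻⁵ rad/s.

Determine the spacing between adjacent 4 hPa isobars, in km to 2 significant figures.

Coriolis parameter at 66°N:
f = 2Ω sin φ = 2 × 7.29×10⁻⁵ × sin 66° = 1.33×10⁻⁴ s⁻¹
Wind speed in SI: 50.5 knots = 26.0 m/s
Geostrophic balance rearranged: |∂P/∂n| = f ρ V_g
|∂P/∂n| = 1.33×10⁻⁴ × 0.868 × 26.0 = 3.00×10⁻³ Pa/m
Isobar spacing: Δn = ΔP/|∂P/∂n| = 400 Pa / 3.00×10⁻³ Pa/m = 133175 m ≈ 130 km

130 km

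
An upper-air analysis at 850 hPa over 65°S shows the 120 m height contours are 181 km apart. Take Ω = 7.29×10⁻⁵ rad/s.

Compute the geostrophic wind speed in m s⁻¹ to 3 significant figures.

Coriolis parameter at 65°S:
f = 2Ω sin φ = 2 × 7.29×10⁻⁵ × sin 65° = 1.32×10⁻⁴ s⁻¹
Height gradient: |∂Z/∂n| = 120 m / 181000 m = 6.63×10⁻⁴
On a pressure surface, geostrophic balance gives V_g = (g/f)|∂Z/∂n|:
V_g = 9.81 × 6.63×10⁻⁴ / 1.32×10⁻⁴ = 49.2 m/s

49.2 m s⁻¹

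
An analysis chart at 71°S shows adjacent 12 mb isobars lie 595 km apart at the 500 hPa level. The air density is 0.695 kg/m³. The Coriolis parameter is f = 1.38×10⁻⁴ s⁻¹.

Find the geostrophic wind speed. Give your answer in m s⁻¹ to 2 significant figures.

Pressure gradient: |∂P/∂n| = 1200 Pa / 595000 m = 2.02×10⁻³ Pa/m
Geostrophic balance (pressure-gradient force = Coriolis force):
V_g = (1/(fρ)) |∂P/∂n| = 2.02×10⁻³ / (1.38×10⁻⁴ × 0.695) = 21.0 m/s

21 m s⁻¹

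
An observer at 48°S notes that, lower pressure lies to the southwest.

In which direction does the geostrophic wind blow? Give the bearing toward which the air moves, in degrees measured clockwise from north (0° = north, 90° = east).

135°

The pressure-gradient force points toward the southwest (bearing 225°).
Geostrophic balance: in the Southern Hemisphere the Coriolis force deflects motion to the left, so the geostrophic wind blows 90° to the left of the pressure-gradient force (low pressure on the right).
Rotating 225° by 90° counterclockwise gives 135° — the wind blows toward the southeast.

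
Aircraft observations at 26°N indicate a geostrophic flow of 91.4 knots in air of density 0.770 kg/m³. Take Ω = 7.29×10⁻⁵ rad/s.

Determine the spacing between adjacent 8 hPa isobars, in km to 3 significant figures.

346 km

Coriolis parameter at 26°N:
f = 2Ω sin φ = 2 × 7.29×10⁻⁵ × sin 26° = 6.39×10⁻⁵ s⁻¹
Wind speed in SI: 91.4 knots = 47.0 m/s
Geostrophic balance rearranged: |∂P/∂n| = f ρ V_g
|∂P/∂n| = 6.39×10⁻⁵ × 0.770 × 47.0 = 2.31×10⁻³ Pa/m
Isobar spacing: Δn = ΔP/|∂P/∂n| = 800 Pa / 2.31×10⁻³ Pa/m = 345713 m ≈ 346 km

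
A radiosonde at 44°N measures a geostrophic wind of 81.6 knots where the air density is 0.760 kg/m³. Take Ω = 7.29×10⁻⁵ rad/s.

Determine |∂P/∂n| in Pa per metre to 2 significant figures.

3.2×10⁻³ Pa/m

Coriolis parameter at 44°N:
f = 2Ω sin φ = 2 × 7.29×10⁻⁵ × sin 44° = 1.01×10⁻⁴ s⁻¹
Wind speed in SI: 81.6 knots = 42.0 m/s
Geostrophic balance rearranged: |∂P/∂n| = f ρ V_g
|∂P/∂n| = 1.01×10⁻⁴ × 0.760 × 42.0 = 3.23×10⁻³ Pa/m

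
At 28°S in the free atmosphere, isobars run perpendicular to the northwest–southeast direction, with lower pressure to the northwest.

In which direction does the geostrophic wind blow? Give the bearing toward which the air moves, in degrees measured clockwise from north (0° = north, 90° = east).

The pressure-gradient force points toward the northwest (bearing 315°).
Geostrophic balance: in the Southern Hemisphere the Coriolis force deflects motion to the left, so the geostrophic wind blows 90° to the left of the pressure-gradient force (low pressure on the right).
Rotating 315° by 90° counterclockwise gives 225° — the wind blows toward the southwest.

225°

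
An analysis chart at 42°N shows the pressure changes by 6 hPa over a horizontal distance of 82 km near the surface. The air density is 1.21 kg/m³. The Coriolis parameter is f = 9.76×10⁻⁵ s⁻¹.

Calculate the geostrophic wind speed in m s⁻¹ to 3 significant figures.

Pressure gradient: |∂P/∂n| = 600 Pa / 82000 m = 7.32×10⁻³ Pa/m
Geostrophic balance (pressure-gradient force = Coriolis force):
V_g = (1/(fρ)) |∂P/∂n| = 7.32×10⁻³ / (9.76×10⁻⁵ × 1.21) = 62.0 m/s

62.0 m s⁻¹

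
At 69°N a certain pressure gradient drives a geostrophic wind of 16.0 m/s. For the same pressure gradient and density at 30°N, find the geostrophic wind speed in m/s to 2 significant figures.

With the same pressure gradient and density, V_g ∝ 1/f ∝ 1/sin φ.
V₂ = V₁ · sin φ₁ / sin φ₂ = 16.0 × sin 69° / sin 30°
V₂ = 16.0 × 0.9336/0.5000 = 30 m/s

30 m/s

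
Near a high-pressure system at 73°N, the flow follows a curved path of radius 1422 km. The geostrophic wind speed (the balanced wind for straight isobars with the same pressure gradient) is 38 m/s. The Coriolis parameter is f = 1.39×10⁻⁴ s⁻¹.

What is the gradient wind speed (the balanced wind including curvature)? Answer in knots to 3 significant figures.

Around a high, pressure-gradient force acts outward with centrifugal, so Coriolis balances both:
fV = (1/ρ)|∂P/∂n| + V²/R  →  V² − fR·V + fR·V_g = 0
With fR = 1.39×10⁻⁴ × 1422×10³ m = 198 m/s:
V = [fR − √((fR)² − 4 fR V_g)]/2 = [198 − √(198² − 4×198×38)]/2 = 51.3 m/s
Supergeostrophic (V > V_g = 38 m/s), as expected around a high.
Converting: 51.3 m/s × 1.944 = 99.8 knots

99.8 knots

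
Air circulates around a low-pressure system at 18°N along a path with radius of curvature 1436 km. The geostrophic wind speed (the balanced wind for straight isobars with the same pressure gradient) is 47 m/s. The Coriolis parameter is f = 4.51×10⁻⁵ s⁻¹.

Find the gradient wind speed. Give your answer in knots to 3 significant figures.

Around a low, centrifugal force acts outward with Coriolis, so pressure-gradient force balances both:
(1/ρ)|∂P/∂n| = fV + V²/R  →  V² + fR·V − fR·V_g = 0
With fR = 4.51×10⁻⁵ × 1436×10³ m = 64.8 m/s:
V = [−fR + √((fR)² + 4 fR V_g)]/2 = [−64.8 + √(64.8² + 4×64.8×47)]/2 = 31.6 m/s
Subgeostrophic (V < V_g = 47 m/s), as expected around a low.
Converting: 31.6 m/s × 1.944 = 61.4 knots

61.4 knots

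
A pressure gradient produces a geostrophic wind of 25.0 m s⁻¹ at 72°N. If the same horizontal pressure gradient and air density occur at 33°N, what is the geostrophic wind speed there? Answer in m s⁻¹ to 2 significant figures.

With the same pressure gradient and density, V_g ∝ 1/f ∝ 1/sin φ.
V₂ = V₁ · sin φ₁ / sin φ₂ = 25.0 × sin 72° / sin 33°
V₂ = 25.0 × 0.9511/0.5446 = 44 m s⁻¹

44 m s⁻¹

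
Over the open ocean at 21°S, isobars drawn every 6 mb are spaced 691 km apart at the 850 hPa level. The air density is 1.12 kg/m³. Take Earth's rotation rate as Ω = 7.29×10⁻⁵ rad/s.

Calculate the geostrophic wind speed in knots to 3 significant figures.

Coriolis parameter at 21°S:
f = 2Ω sin φ = 2 × 7.29×10⁻⁵ × sin 21° = 5.23×10⁻⁵ s⁻¹
Pressure gradient: |∂P/∂n| = 600 Pa / 691000 m = 8.68×10⁻⁴ Pa/m
Geostrophic balance (pressure-gradient force = Coriolis force):
V_g = (1/(fρ)) |∂P/∂n| = 8.68×10⁻⁴ / (5.23×10⁻⁵ × 1.12) = 14.8 m/s
Converting: 14.8 m/s × 1.944 = 28.8 knots

28.8 knots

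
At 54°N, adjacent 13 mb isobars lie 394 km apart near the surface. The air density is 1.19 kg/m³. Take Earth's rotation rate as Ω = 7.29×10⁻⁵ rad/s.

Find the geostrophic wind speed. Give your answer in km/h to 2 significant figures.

Coriolis parameter at 54°N:
f = 2Ω sin φ = 2 × 7.29×10⁻⁵ × sin 54° = 1.18×10⁻⁴ s⁻¹
Pressure gradient: |∂P/∂n| = 1300 Pa / 394000 m = 3.30×10⁻³ Pa/m
Geostrophic balance (pressure-gradient force = Coriolis force):
V_g = (1/(fρ)) |∂P/∂n| = 3.30×10⁻³ / (1.18×10⁻⁴ × 1.19) = 23.5 m/s
Converting: 23.5 m/s × 3.6 = 85 km/h

85 km/h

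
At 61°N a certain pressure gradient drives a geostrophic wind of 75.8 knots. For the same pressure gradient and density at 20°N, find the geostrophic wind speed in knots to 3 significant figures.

With the same pressure gradient and density, V_g ∝ 1/f ∝ 1/sin φ.
V₂ = V₁ · sin φ₁ / sin φ₂ = 75.8 × sin 61° / sin 20°
V₂ = 75.8 × 0.8746/0.3420 = 194 knots

194 knots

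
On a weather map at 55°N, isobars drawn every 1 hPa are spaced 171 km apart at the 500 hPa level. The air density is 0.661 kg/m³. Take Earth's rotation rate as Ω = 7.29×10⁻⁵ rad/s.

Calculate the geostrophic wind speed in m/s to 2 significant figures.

7.4 m/s

Coriolis parameter at 55°N:
f = 2Ω sin φ = 2 × 7.29×10⁻⁵ × sin 55° = 1.19×10⁻⁴ s⁻¹
Pressure gradient: |∂P/∂n| = 100 Pa / 171000 m = 5.85×10⁻⁴ Pa/m
Geostrophic balance (pressure-gradient force = Coriolis force):
V_g = (1/(fρ)) |∂P/∂n| = 5.85×10⁻⁴ / (1.19×10⁻⁴ × 0.661) = 7.41 m/s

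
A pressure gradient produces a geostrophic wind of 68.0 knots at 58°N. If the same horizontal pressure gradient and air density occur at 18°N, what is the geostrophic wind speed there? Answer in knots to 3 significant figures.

With the same pressure gradient and density, V_g ∝ 1/f ∝ 1/sin φ.
V₂ = V₁ · sin φ₁ / sin φ₂ = 68.0 × sin 58° / sin 18°
V₂ = 68.0 × 0.8480/0.3090 = 187 knots

187 knots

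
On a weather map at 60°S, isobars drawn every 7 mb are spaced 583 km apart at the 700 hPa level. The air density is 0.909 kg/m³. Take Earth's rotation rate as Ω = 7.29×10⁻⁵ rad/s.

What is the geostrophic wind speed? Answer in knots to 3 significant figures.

20.3 knots

Coriolis parameter at 60°S:
f = 2Ω sin φ = 2 × 7.29×10⁻⁵ × sin 60° = 1.26×10⁻⁴ s⁻¹
Pressure gradient: |∂P/∂n| = 700 Pa / 583000 m = 1.20×10⁻³ Pa/m
Geostrophic balance (pressure-gradient force = Coriolis force):
V_g = (1/(fρ)) |∂P/∂n| = 1.20×10⁻³ / (1.26×10⁻⁴ × 0.909) = 10.5 m/s
Converting: 10.5 m/s × 1.944 = 20.3 knots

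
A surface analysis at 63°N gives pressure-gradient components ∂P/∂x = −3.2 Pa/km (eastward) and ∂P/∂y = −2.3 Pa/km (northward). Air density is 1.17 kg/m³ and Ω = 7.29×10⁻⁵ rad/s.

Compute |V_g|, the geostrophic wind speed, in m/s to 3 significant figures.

Coriolis parameter at 63°N:
f = 2Ω sin φ = 2 × 7.29×10⁻⁵ × sin 63° = 1.30×10⁻⁴ s⁻¹
Component geostrophic relations (x east, y north):
u_g = −(1/(fρ)) ∂P/∂y,  v_g = (1/(fρ)) ∂P/∂x
u_g = −(−2.3×10⁻³)/(1.30×10⁻⁴ × 1.17) = 15.1 m/s;  v_g = (−3.2×10⁻³)/(1.30×10⁻⁴ × 1.17) = −21.1 m/s
|V_g| = √(u_g² + v_g²) = 25.9 m/s

25.9 m/s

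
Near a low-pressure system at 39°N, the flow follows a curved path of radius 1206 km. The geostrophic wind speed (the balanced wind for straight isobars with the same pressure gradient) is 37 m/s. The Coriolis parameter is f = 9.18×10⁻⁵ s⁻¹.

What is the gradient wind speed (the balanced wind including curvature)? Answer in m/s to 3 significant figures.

29.3 m/s

Around a low, centrifugal force acts outward with Coriolis, so pressure-gradient force balances both:
(1/ρ)|∂P/∂n| = fV + V²/R  →  V² + fR·V − fR·V_g = 0
With fR = 9.18×10⁻⁵ × 1206×10³ m = 111 m/s:
V = [−fR + √((fR)² + 4 fR V_g)]/2 = [−111 + √(111² + 4×111×37)]/2 = 29.3 m/s
Subgeostrophic (V < V_g = 37 m/s), as expected around a low.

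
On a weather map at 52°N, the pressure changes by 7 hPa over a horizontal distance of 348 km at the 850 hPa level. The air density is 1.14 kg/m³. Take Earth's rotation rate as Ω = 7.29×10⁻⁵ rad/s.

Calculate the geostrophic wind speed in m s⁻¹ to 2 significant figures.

Coriolis parameter at 52°N:
f = 2Ω sin φ = 2 × 7.29×10⁻⁵ × sin 52° = 1.15×10⁻⁴ s⁻¹
Pressure gradient: |∂P/∂n| = 700 Pa / 348000 m = 2.01×10⁻³ Pa/m
Geostrophic balance (pressure-gradient force = Coriolis force):
V_g = (1/(fρ)) |∂P/∂n| = 2.01×10⁻³ / (1.15×10⁻⁴ × 1.14) = 15.4 m/s

15 m s⁻¹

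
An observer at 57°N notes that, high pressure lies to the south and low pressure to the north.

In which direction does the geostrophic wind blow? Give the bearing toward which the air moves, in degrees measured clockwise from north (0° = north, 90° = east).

090°

The pressure-gradient force points toward the north (bearing 000°).
Geostrophic balance: in the Northern Hemisphere the Coriolis force deflects motion to the right, so the geostrophic wind blows 90° to the right of the pressure-gradient force (low pressure on the left).
Rotating 000° by 90° clockwise gives 090° — the wind blows toward the east.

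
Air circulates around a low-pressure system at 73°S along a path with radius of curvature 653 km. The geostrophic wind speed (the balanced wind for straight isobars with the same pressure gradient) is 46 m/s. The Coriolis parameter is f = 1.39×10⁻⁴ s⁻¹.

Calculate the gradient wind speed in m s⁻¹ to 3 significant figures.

33.6 m s⁻¹

Around a low, centrifugal force acts outward with Coriolis, so pressure-gradient force balances both:
(1/ρ)|∂P/∂n| = fV + V²/R  →  V² + fR·V − fR·V_g = 0
With fR = 1.39×10⁻⁴ × 653×10³ m = 90.8 m/s:
V = [−fR + √((fR)² + 4 fR V_g)]/2 = [−90.8 + √(90.8² + 4×90.8×46)]/2 = 33.6 m/s
Subgeostrophic (V < V_g = 46 m/s), as expected around a low.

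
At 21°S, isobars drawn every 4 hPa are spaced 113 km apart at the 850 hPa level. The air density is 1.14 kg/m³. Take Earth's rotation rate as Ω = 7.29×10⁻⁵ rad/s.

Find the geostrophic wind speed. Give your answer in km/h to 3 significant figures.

Coriolis parameter at 21°S:
f = 2Ω sin φ = 2 × 7.29×10⁻⁵ × sin 21° = 5.23×10⁻⁵ s⁻¹
Pressure gradient: |∂P/∂n| = 400 Pa / 113000 m = 3.54×10⁻³ Pa/m
Geostrophic balance (pressure-gradient force = Coriolis force):
V_g = (1/(fρ)) |∂P/∂n| = 3.54×10⁻³ / (5.23×10⁻⁵ × 1.14) = 59.4 m/s
Converting: 59.4 m/s × 3.6 = 214 km/h

214 km/h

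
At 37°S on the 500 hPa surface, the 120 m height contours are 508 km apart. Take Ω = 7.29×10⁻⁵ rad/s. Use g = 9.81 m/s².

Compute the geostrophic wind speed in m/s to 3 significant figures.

Coriolis parameter at 37°S:
f = 2Ω sin φ = 2 × 7.29×10⁻⁵ × sin 37° = 8.77×10⁻⁵ s⁻¹
Height gradient: |∂Z/∂n| = 120 m / 508000 m = 2.36×10⁻⁴
On a pressure surface, geostrophic balance gives V_g = (g/f)|∂Z/∂n|:
V_g = 9.81 × 2.36×10⁻⁴ / 8.77×10⁻⁵ = 26.4 m/s

26.4 m/s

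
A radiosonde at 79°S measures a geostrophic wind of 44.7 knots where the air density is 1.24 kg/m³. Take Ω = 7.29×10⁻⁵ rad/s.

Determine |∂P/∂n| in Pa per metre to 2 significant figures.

Coriolis parameter at 79°S:
f = 2Ω sin φ = 2 × 7.29×10⁻⁵ × sin 79° = 1.43×10⁻⁴ s⁻¹
Wind speed in SI: 44.7 knots = 23.0 m/s
Geostrophic balance rearranged: |∂P/∂n| = f ρ V_g
|∂P/∂n| = 1.43×10⁻⁴ × 1.24 × 23.0 = 4.08×10⁻³ Pa/m

4.1×10⁻³ Pa/m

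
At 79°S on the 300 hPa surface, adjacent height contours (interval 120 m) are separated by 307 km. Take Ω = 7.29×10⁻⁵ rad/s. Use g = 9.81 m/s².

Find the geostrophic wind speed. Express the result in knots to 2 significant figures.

52 knots

Coriolis parameter at 79°S:
f = 2Ω sin φ = 2 × 7.29×10⁻⁵ × sin 79° = 1.43×10⁻⁴ s⁻¹
Height gradient: |∂Z/∂n| = 120 m / 307000 m = 3.91×10⁻⁴
On a pressure surface, geostrophic balance gives V_g = (g/f)|∂Z/∂n|:
V_g = 9.81 × 3.91×10⁻⁴ / 1.43×10⁻⁴ = 26.8 m/s
Converting: 26.8 m/s × 1.944 = 52 knots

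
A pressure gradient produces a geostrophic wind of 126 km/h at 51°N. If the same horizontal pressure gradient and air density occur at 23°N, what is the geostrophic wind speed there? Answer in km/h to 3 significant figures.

With the same pressure gradient and density, V_g ∝ 1/f ∝ 1/sin φ.
V₂ = V₁ · sin φ₁ / sin φ₂ = 126 × sin 51° / sin 23°
V₂ = 126 × 0.7771/0.3907 = 251 km/h

251 km/h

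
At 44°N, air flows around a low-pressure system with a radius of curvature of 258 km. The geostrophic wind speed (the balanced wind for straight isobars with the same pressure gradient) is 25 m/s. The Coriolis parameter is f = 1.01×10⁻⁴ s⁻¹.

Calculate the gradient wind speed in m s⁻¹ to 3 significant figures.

15.6 m s⁻¹

Around a low, centrifugal force acts outward with Coriolis, so pressure-gradient force balances both:
(1/ρ)|∂P/∂n| = fV + V²/R  →  V² + fR·V − fR·V_g = 0
With fR = 1.01×10⁻⁴ × 258×10³ m = 26.1 m/s:
V = [−fR + √((fR)² + 4 fR V_g)]/2 = [−26.1 + √(26.1² + 4×26.1×25)]/2 = 15.6 m/s
Subgeostrophic (V < V_g = 25 m/s), as expected around a low.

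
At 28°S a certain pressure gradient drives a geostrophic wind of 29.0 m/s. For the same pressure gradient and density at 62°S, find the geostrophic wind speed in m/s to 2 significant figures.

15 m/s

With the same pressure gradient and density, V_g ∝ 1/f ∝ 1/sin φ.
V₂ = V₁ · sin φ₁ / sin φ₂ = 29.0 × sin 28° / sin 62°
V₂ = 29.0 × 0.4695/0.8829 = 15 m/s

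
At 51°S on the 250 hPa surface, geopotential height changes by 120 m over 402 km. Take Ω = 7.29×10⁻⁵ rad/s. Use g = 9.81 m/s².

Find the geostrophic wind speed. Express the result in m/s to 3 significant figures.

Coriolis parameter at 51°S:
f = 2Ω sin φ = 2 × 7.29×10⁻⁵ × sin 51° = 1.13×10⁻⁴ s⁻¹
Height gradient: |∂Z/∂n| = 120 m / 402000 m = 2.99×10⁻⁴
On a pressure surface, geostrophic balance gives V_g = (g/f)|∂Z/∂n|:
V_g = 9.81 × 2.99×10⁻⁴ / 1.13×10⁻⁴ = 25.8 m/s

25.8 m/s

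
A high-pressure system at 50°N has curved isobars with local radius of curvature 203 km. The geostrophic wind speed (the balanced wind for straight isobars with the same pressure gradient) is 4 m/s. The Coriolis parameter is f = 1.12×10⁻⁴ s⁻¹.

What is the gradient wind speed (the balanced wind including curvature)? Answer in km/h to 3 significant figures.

18.6 km/h

Around a high, pressure-gradient force acts outward with centrifugal, so Coriolis balances both:
fV = (1/ρ)|∂P/∂n| + V²/R  →  V² − fR·V + fR·V_g = 0
With fR = 1.12×10⁻⁴ × 203×10³ m = 22.7 m/s:
V = [fR − √((fR)² − 4 fR V_g)]/2 = [22.7 − √(22.7² − 4×22.7×4)]/2 = 5.18 m/s
Supergeostrophic (V > V_g = 4 m/s), as expected around a high.
Converting: 5.18 m/s × 3.6 = 18.6 km/h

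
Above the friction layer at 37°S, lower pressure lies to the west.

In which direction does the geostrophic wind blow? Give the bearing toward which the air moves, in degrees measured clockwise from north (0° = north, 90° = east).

The pressure-gradient force points toward the west (bearing 270°).
Geostrophic balance: in the Southern Hemisphere the Coriolis force deflects motion to the left, so the geostrophic wind blows 90° to the left of the pressure-gradient force (low pressure on the right).
Rotating 270° by 90° counterclockwise gives 180° — the wind blows toward the south.

180°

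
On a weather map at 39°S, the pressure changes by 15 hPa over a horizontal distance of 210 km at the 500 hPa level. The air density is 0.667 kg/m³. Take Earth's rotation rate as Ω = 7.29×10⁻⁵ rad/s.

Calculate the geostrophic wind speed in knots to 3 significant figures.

Coriolis parameter at 39°S:
f = 2Ω sin φ = 2 × 7.29×10⁻⁵ × sin 39° = 9.18×10⁻⁵ s⁻¹
Pressure gradient: |∂P/∂n| = 1500 Pa / 210000 m = 7.14×10⁻³ Pa/m
Geostrophic balance (pressure-gradient force = Coriolis force):
V_g = (1/(fρ)) |∂P/∂n| = 7.14×10⁻³ / (9.18×10⁻⁵ × 0.667) = 117 m/s
Converting: 117 m/s × 1.944 = 227 knots

227 knots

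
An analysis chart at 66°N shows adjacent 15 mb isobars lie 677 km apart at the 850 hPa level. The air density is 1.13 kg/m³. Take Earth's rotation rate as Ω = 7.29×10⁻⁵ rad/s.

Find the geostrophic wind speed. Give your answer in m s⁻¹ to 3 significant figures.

14.7 m s⁻¹

Coriolis parameter at 66°N:
f = 2Ω sin φ = 2 × 7.29×10⁻⁵ × sin 66° = 1.33×10⁻⁴ s⁻¹
Pressure gradient: |∂P/∂n| = 1500 Pa / 677000 m = 2.22×10⁻³ Pa/m
Geostrophic balance (pressure-gradient force = Coriolis force):
V_g = (1/(fρ)) |∂P/∂n| = 2.22×10⁻³ / (1.33×10⁻⁴ × 1.13) = 14.7 m/s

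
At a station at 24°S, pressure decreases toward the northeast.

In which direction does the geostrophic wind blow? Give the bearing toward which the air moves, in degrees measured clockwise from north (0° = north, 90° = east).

The pressure-gradient force points toward the northeast (bearing 045°).
Geostrophic balance: in the Southern Hemisphere the Coriolis force deflects motion to the left, so the geostrophic wind blows 90° to the left of the pressure-gradient force (low pressure on the right).
Rotating 045° by 90° counterclockwise gives 315° — the wind blows toward the northwest.

315°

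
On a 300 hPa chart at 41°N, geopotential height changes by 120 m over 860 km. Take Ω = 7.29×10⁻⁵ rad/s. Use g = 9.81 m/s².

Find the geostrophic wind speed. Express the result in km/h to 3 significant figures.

51.5 km/h

Coriolis parameter at 41°N:
f = 2Ω sin φ = 2 × 7.29×10⁻⁵ × sin 41° = 9.57×10⁻⁵ s⁻¹
Height gradient: |∂Z/∂n| = 120 m / 860000 m = 1.40×10⁻⁴
On a pressure surface, geostrophic balance gives V_g = (g/f)|∂Z/∂n|:
V_g = 9.81 × 1.40×10⁻⁴ / 9.57×10⁻⁵ = 14.3 m/s
Converting: 14.3 m/s × 3.6 = 51.5 km/h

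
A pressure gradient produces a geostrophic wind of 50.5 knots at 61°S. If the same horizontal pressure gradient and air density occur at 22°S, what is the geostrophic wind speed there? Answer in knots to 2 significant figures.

With the same pressure gradient and density, V_g ∝ 1/f ∝ 1/sin φ.
V₂ = V₁ · sin φ₁ / sin φ₂ = 50.5 × sin 61° / sin 22°
V₂ = 50.5 × 0.8746/0.3746 = 120 knots

120 knots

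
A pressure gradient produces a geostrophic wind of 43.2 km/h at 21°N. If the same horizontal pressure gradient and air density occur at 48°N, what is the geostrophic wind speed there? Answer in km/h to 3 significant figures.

With the same pressure gradient and density, V_g ∝ 1/f ∝ 1/sin φ.
V₂ = V₁ · sin φ₁ / sin φ₂ = 43.2 × sin 21° / sin 48°
V₂ = 43.2 × 0.3584/0.7431 = 20.8 km/h

20.8 km/h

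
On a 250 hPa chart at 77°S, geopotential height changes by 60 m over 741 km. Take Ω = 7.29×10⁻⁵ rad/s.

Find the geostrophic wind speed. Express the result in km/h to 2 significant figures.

20 km/h

Coriolis parameter at 77°S:
f = 2Ω sin φ = 2 × 7.29×10⁻⁵ × sin 77° = 1.42×10⁻⁴ s⁻¹
Height gradient: |∂Z/∂n| = 60 m / 741000 m = 8.10×10⁻⁵
On a pressure surface, geostrophic balance gives V_g = (g/f)|∂Z/∂n|:
V_g = 9.81 × 8.10×10⁻⁵ / 1.42×10⁻⁴ = 5.59 m/s
Converting: 5.59 m/s × 3.6 = 20 km/h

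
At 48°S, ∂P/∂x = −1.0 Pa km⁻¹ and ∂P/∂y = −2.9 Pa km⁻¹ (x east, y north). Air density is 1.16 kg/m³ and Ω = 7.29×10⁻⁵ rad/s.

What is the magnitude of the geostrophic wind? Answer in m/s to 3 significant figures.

Coriolis parameter at 48°S:
f = 2Ω sin φ = 2 × 7.29×10⁻⁵ × sin 48° = 1.08×10⁻⁴ s⁻¹
In the Southern Hemisphere f is negative: f = −1.08×10⁻⁴ s⁻¹.
Component geostrophic relations (x east, y north):
u_g = −(1/(fρ)) ∂P/∂y,  v_g = (1/(fρ)) ∂P/∂x
u_g = −(−2.9×10⁻³)/(−1.08×10⁻⁴ × 1.16) = −23.1 m/s;  v_g = (−1.0×10⁻³)/(−1.08×10⁻⁴ × 1.16) = 7.96 m/s
|V_g| = √(u_g² + v_g²) = 24.4 m/s

24.4 m/s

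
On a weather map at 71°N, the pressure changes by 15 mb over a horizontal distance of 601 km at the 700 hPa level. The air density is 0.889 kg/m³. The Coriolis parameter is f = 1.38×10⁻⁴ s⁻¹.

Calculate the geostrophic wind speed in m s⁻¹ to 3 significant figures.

20.3 m s⁻¹

Pressure gradient: |∂P/∂n| = 1500 Pa / 601000 m = 2.50×10⁻³ Pa/m
Geostrophic balance (pressure-gradient force = Coriolis force):
V_g = (1/(fρ)) |∂P/∂n| = 2.50×10⁻³ / (1.38×10⁻⁴ × 0.889) = 20.3 m/s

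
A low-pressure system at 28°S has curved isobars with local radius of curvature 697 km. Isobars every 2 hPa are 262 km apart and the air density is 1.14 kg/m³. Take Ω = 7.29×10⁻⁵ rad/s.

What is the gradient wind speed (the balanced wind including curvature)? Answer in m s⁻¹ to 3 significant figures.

Coriolis parameter at 28°S:
f = 2Ω sin φ = 2 × 7.29×10⁻⁵ × sin 28° = 6.84×10⁻⁵ s⁻¹
Pressure gradient: |∂P/∂n| = 200 Pa / 262000 m = 7.63×10⁻⁴ Pa/m
Geostrophic speed: V_g = |∂P/∂n|/(fρ) = 7.63×10⁻⁴/(6.84×10⁻⁵ × 1.14) = 9.78 m/s
Around a low, centrifugal force acts outward with Coriolis, so pressure-gradient force balances both:
(1/ρ)|∂P/∂n| = fV + V²/R  →  V² + fR·V − fR·V_g = 0
With fR = 6.84×10⁻⁵ × 697×10³ m = 47.7 m/s:
V = [−fR + √((fR)² + 4 fR V_g)]/2 = [−47.7 + √(47.7² + 4×47.7×9.78)]/2 = 8.33 m/s
Subgeostrophic (V < V_g = 9.78 m/s), as expected around a low.

8.33 m s⁻¹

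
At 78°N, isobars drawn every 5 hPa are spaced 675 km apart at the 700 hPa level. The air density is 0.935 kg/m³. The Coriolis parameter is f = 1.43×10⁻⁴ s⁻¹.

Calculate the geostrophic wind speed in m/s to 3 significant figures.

5.54 m/s

Pressure gradient: |∂P/∂n| = 500 Pa / 675000 m = 7.41×10⁻⁴ Pa/m
Geostrophic balance (pressure-gradient force = Coriolis force):
V_g = (1/(fρ)) |∂P/∂n| = 7.41×10⁻⁴ / (1.43×10⁻⁴ × 0.935) = 5.54 m/s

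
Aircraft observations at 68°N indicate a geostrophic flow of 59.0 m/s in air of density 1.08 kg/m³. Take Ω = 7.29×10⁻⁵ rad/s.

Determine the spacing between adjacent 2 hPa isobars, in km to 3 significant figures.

Coriolis parameter at 68°N:
f = 2Ω sin φ = 2 × 7.29×10⁻⁵ × sin 68° = 1.35×10⁻⁴ s⁻¹
Geostrophic balance rearranged: |∂P/∂n| = f ρ V_g
|∂P/∂n| = 1.35×10⁻⁴ × 1.08 × 59.0 = 8.61×10⁻³ Pa/m
Isobar spacing: Δn = ΔP/|∂P/∂n| = 200 Pa / 8.61×10⁻³ Pa/m = 23218 m ≈ 23.2 km

23.2 km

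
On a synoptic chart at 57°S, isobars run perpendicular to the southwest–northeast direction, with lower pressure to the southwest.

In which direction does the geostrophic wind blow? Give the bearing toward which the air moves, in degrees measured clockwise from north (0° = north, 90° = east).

The pressure-gradient force points toward the southwest (bearing 225°).
Geostrophic balance: in the Southern Hemisphere the Coriolis force deflects motion to the left, so the geostrophic wind blows 90° to the left of the pressure-gradient force (low pressure on the right).
Rotating 225° by 90° counterclockwise gives 135° — the wind blows toward the southeast.

135°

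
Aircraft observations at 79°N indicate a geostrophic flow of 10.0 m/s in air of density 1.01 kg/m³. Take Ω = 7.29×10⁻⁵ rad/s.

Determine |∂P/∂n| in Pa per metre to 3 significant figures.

1.45×10⁻³ Pa/m

Coriolis parameter at 79°N:
f = 2Ω sin φ = 2 × 7.29×10⁻⁵ × sin 79° = 1.43×10⁻⁴ s⁻¹
Geostrophic balance rearranged: |∂P/∂n| = f ρ V_g
|∂P/∂n| = 1.43×10⁻⁴ × 1.01 × 10.0 = 1.45×10⁻³ Pa/m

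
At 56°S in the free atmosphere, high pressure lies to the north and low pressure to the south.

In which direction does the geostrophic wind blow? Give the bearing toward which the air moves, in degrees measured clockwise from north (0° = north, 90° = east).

090°

The pressure-gradient force points toward the south (bearing 180°).
Geostrophic balance: in the Southern Hemisphere the Coriolis force deflects motion to the left, so the geostrophic wind blows 90° to the left of the pressure-gradient force (low pressure on the right).
Rotating 180° by 90° counterclockwise gives 090° — the wind blows toward the east.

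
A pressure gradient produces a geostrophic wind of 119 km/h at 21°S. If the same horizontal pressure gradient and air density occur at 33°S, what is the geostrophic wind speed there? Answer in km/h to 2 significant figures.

With the same pressure gradient and density, V_g ∝ 1/f ∝ 1/sin φ.
V₂ = V₁ · sin φ₁ / sin φ₂ = 119 × sin 21° / sin 33°
V₂ = 119 × 0.3584/0.5446 = 78 km/h

78 km/h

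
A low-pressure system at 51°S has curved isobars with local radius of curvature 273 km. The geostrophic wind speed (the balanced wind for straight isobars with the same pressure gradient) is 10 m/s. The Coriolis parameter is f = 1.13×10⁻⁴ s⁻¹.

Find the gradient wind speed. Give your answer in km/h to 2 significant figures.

Around a low, centrifugal force acts outward with Coriolis, so pressure-gradient force balances both:
(1/ρ)|∂P/∂n| = fV + V²/R  →  V² + fR·V − fR·V_g = 0
With fR = 1.13×10⁻⁴ × 273×10³ m = 30.8 m/s:
V = [−fR + √((fR)² + 4 fR V_g)]/2 = [−30.8 + √(30.8² + 4×30.8×10)]/2 = 7.95 m/s
Subgeostrophic (V < V_g = 10 m/s), as expected around a low.
Converting: 7.95 m/s × 3.6 = 29 km/h

29 km/h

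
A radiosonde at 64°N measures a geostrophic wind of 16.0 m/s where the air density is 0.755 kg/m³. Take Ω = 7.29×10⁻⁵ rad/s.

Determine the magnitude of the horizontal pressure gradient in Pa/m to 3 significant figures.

Coriolis parameter at 64°N:
f = 2Ω sin φ = 2 × 7.29×10⁻⁵ × sin 64° = 1.31×10⁻⁴ s⁻¹
Geostrophic balance rearranged: |∂P/∂n| = f ρ V_g
|∂P/∂n| = 1.31×10⁻⁴ × 0.755 × 16.0 = 1.58×10⁻³ Pa/m

1.58×10⁻³ Pa/m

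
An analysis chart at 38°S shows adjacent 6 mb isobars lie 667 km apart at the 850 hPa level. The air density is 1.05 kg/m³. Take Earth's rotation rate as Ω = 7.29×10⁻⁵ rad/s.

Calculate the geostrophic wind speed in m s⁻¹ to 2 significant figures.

Coriolis parameter at 38°S:
f = 2Ω sin φ = 2 × 7.29×10⁻⁵ × sin 38° = 8.98×10⁻⁵ s⁻¹
Pressure gradient: |∂P/∂n| = 600 Pa / 667000 m = 9.00×10⁻⁴ Pa/m
Geostrophic balance (pressure-gradient force = Coriolis force):
V_g = (1/(fρ)) |∂P/∂n| = 9.00×10⁻⁴ / (8.98×10⁻⁵ × 1.05) = 9.54 m/s

9.5 m s⁻¹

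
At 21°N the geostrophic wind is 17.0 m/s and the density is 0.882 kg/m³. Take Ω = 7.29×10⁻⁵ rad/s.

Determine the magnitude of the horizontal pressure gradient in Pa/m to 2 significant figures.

Coriolis parameter at 21°N:
f = 2Ω sin φ = 2 × 7.29×10⁻⁵ × sin 21° = 5.23×10⁻⁵ s⁻¹
Geostrophic balance rearranged: |∂P/∂n| = f ρ V_g
|∂P/∂n| = 5.23×10⁻⁵ × 0.882 × 17.0 = 7.83×10⁻⁴ Pa/m

7.8×10⁻⁴ Pa/m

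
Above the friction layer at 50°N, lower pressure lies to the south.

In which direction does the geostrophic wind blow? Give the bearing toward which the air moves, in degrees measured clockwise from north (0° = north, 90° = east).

The pressure-gradient force points toward the south (bearing 180°).
Geostrophic balance: in the Northern Hemisphere the Coriolis force deflects motion to the right, so the geostrophic wind blows 90° to the right of the pressure-gradient force (low pressure on the left).
Rotating 180° by 90° clockwise gives 270° — the wind blows toward the west.

270°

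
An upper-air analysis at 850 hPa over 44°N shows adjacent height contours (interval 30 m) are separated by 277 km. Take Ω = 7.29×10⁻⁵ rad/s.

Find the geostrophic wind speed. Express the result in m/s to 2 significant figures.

10 m/s

Coriolis parameter at 44°N:
f = 2Ω sin φ = 2 × 7.29×10⁻⁵ × sin 44° = 1.01×10⁻⁴ s⁻¹
Height gradient: |∂Z/∂n| = 30 m / 277000 m = 1.08×10⁻⁴
On a pressure surface, geostrophic balance gives V_g = (g/f)|∂Z/∂n|:
V_g = 9.81 × 1.08×10⁻⁴ / 1.01×10⁻⁴ = 10.5 m/s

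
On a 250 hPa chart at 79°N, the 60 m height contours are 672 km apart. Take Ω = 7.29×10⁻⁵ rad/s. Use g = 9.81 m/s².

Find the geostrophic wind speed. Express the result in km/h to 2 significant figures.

Coriolis parameter at 79°N:
f = 2Ω sin φ = 2 × 7.29×10⁻⁵ × sin 79° = 1.43×10⁻⁴ s⁻¹
Height gradient: |∂Z/∂n| = 60 m / 672000 m = 8.93×10⁻⁵
On a pressure surface, geostrophic balance gives V_g = (g/f)|∂Z/∂n|:
V_g = 9.81 × 8.93×10⁻⁵ / 1.43×10⁻⁴ = 6.12 m/s
Converting: 6.12 m/s × 3.6 = 22 km/h

22 km/h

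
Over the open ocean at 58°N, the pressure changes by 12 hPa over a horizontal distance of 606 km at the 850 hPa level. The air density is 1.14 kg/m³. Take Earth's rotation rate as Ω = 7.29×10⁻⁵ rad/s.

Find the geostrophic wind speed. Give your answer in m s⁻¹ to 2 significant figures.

14 m s⁻¹

Coriolis parameter at 58°N:
f = 2Ω sin φ = 2 × 7.29×10⁻⁵ × sin 58° = 1.24×10⁻⁴ s⁻¹
Pressure gradient: |∂P/∂n| = 1200 Pa / 606000 m = 1.98×10⁻³ Pa/m
Geostrophic balance (pressure-gradient force = Coriolis force):
V_g = (1/(fρ)) |∂P/∂n| = 1.98×10⁻³ / (1.24×10⁻⁴ × 1.14) = 14.0 m/s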